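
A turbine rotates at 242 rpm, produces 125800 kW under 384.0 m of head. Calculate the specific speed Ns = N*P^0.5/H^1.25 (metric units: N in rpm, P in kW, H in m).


Ns = 242 * 125800^0.5 / 384.0^1.25 = 50.4942


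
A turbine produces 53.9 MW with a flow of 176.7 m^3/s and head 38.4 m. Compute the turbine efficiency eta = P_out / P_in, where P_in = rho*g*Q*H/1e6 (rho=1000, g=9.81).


P_in = 1000 * 9.81 * 176.7 * 38.4 / 1e6 = 66.5636 MW
eta = 53.9 / 66.5636 = 0.8098


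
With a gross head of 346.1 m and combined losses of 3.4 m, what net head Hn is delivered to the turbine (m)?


Hn = 346.1 - 3.4 = 342.7000 m


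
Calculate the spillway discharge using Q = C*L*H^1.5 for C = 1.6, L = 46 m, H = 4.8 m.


Q = 1.6 * 46 * 4.8^1.5 = 773.9977 m^3/s


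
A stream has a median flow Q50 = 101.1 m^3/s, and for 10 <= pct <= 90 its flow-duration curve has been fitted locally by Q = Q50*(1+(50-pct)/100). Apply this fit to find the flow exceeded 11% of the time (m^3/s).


Q = 101.1 * (1 + (50 - 11)/100) = 140.5290 m^3/s


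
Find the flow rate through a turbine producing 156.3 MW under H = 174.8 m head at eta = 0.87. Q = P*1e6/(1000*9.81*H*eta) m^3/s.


Q = 156.3 * 1e6 / (1000 * 9.81 * 174.8 * 0.87) = 104.7682 m^3/s


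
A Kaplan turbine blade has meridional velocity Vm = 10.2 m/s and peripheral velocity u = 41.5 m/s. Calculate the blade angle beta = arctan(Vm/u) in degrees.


beta = arctan(10.2 / 41.5) = 13.8086 degrees


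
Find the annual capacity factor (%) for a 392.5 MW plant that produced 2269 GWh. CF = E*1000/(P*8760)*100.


CF = 2269 * 1000 / (392.5 * 8760) * 100 = 65.9919 %


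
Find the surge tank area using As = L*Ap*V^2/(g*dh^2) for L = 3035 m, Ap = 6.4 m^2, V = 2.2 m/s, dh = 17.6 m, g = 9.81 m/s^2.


As = 3035 * 6.4 * 2.2^2 / (9.81 * 17.6^2) = 30.9378 m^2


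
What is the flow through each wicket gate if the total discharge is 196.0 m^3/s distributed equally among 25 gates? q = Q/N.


q = 196.0 / 25 = 7.8400 m^3/s


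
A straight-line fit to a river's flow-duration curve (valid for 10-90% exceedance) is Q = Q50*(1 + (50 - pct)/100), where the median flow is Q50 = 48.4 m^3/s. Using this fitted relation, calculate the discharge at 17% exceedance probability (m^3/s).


Q = 48.4 * (1 + (50 - 17)/100) = 64.3720 m^3/s


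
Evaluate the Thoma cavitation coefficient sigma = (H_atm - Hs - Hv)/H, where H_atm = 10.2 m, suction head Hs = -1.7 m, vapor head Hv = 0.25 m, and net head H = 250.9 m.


sigma = (10.2 - (-1.7) - 0.25) / 250.9 = 0.0464


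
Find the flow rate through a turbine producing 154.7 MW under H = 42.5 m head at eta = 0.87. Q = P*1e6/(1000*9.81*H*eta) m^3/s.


Q = 154.7 * 1e6 / (1000 * 9.81 * 42.5 * 0.87) = 426.4942 m^3/s


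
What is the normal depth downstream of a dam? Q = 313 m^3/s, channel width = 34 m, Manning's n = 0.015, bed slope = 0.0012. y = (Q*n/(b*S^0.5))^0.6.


y = (313 * 0.015 / (34 * 0.0012^0.5))^0.6 = 2.2927 m


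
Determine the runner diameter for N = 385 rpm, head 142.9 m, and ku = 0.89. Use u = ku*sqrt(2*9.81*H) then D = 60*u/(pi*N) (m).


u = 0.89 * sqrt(2*9.81*142.9) = 47.1255 m/s
D = 60 * 47.1255 / (pi * 385) = 2.3377 m


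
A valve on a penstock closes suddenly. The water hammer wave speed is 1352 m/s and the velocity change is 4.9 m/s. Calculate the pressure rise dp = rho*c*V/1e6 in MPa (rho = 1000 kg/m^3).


dp = 1000 * 1352 * 4.9 / 1e6 = 6.6248 MPa


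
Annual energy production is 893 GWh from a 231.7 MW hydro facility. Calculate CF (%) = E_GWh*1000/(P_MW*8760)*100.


CF = 893 * 1000 / (231.7 * 8760) * 100 = 43.9968 %


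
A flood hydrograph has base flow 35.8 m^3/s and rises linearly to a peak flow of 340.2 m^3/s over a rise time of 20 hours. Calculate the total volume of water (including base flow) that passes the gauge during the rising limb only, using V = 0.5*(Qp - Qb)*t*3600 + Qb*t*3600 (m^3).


V = 0.5*(340.2 - 35.8)*20*3600 + 35.8*20*3600 = 1.3536e+07 m^3


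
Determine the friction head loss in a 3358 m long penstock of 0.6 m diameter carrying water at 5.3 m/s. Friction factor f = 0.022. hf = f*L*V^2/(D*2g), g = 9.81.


hf = 0.022 * 3358 * 5.3^2 / (0.6 * 2 * 9.81) = 176.2807 m


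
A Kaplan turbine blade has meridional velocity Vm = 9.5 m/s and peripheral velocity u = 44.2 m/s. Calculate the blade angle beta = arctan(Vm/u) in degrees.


beta = arctan(9.5 / 44.2) = 12.1302 degrees


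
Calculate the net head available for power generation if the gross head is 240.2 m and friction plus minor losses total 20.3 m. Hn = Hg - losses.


Hn = 240.2 - 20.3 = 219.9000 m


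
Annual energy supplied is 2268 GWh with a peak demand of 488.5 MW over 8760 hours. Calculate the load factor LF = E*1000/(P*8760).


LF = 2268 * 1000 / (488.5 * 8760) = 0.5300


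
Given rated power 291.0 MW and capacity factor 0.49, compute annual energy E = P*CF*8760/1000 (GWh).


E = 291.0 * 0.49 * 8760 / 1000 = 1249.0884 GWh


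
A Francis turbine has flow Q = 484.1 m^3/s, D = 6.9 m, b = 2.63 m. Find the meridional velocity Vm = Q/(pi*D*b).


Vm = 484.1 / (pi * 6.9 * 2.63) = 8.4914 m/s


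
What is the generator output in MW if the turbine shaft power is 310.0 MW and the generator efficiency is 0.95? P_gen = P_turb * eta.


P_gen = 310.0 * 0.95 = 294.5000 MW


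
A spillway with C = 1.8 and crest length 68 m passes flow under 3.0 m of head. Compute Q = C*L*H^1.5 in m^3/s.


Q = 1.8 * 68 * 3.0^1.5 = 636.0091 m^3/s


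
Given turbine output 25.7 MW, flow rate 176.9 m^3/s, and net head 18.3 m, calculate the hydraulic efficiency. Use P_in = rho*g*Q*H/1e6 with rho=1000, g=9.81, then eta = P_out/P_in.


P_in = 1000 * 9.81 * 176.9 * 18.3 / 1e6 = 31.7576 MW
eta = 25.7 / 31.7576 = 0.8093


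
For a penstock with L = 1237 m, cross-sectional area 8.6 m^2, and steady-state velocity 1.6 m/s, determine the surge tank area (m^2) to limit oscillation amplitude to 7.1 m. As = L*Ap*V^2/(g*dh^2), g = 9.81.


As = 1237 * 8.6 * 1.6^2 / (9.81 * 7.1^2) = 55.0709 m^2


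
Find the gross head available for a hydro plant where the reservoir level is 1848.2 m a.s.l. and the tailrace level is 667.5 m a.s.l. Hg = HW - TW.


Hg = 1848.2 - 667.5 = 1180.7000 m


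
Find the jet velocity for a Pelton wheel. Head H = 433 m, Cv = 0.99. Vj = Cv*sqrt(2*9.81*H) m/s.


Vj = 0.99 * sqrt(2*9.81*433) = 91.2491 m/s


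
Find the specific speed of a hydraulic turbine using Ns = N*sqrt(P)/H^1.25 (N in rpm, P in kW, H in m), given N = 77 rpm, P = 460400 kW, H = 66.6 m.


Ns = 77 * 460400^0.5 / 66.6^1.25 = 274.6095


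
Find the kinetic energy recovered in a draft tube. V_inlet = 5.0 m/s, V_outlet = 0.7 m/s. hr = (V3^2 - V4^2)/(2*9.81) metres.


hr = (5.0^2 - 0.7^2) / (2*9.81) = 1.2492 m


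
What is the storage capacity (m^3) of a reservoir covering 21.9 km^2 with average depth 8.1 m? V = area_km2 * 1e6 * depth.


V = 21.9 * 1e6 * 8.1 = 1.7739e+08 m^3


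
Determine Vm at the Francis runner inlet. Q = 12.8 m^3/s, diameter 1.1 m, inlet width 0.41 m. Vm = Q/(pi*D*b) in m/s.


Vm = 12.8 / (pi * 1.1 * 0.41) = 9.0341 m/s


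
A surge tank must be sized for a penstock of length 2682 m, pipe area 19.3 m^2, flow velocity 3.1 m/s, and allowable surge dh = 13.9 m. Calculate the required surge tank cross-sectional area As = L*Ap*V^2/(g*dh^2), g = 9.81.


As = 2682 * 19.3 * 3.1^2 / (9.81 * 13.9^2) = 262.4465 m^2


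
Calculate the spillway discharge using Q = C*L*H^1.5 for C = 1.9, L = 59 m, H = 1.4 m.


Q = 1.9 * 59 * 1.4^1.5 = 185.6939 m^3/s


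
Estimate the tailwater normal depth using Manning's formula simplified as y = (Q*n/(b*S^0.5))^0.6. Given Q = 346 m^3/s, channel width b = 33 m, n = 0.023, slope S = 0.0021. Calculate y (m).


y = (346 * 0.023 / (33 * 0.0021^0.5))^0.6 = 2.7084 m


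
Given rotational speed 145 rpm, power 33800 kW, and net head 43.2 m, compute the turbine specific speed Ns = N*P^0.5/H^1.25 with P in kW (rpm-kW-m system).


Ns = 145 * 33800^0.5 / 43.2^1.25 = 240.6975


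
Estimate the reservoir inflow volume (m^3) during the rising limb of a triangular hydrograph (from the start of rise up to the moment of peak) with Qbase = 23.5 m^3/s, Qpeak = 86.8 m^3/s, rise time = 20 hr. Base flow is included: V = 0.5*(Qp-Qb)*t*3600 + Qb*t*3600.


V = 0.5*(86.8 - 23.5)*20*3600 + 23.5*20*3600 = 3.9708e+06 m^3


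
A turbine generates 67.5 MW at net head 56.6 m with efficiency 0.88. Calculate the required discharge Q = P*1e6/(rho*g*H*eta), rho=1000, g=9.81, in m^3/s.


Q = 67.5 * 1e6 / (1000 * 9.81 * 56.6 * 0.88) = 138.1452 m^3/s


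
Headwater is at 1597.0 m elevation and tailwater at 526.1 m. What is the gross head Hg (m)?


Hg = 1597.0 - 526.1 = 1070.9000 m


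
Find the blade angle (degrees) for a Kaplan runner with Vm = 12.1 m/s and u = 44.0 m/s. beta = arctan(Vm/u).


beta = arctan(12.1 / 44.0) = 15.3763 degrees


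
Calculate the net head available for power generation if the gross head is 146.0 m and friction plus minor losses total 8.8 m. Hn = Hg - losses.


Hn = 146.0 - 8.8 = 137.2000 m


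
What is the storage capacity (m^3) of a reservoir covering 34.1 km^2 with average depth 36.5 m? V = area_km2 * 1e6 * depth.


V = 34.1 * 1e6 * 36.5 = 1.2446e+09 m^3


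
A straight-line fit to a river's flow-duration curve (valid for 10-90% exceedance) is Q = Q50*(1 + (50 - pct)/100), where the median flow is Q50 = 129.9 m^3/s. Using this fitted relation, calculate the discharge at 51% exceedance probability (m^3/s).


Q = 129.9 * (1 + (50 - 51)/100) = 128.6010 m^3/s


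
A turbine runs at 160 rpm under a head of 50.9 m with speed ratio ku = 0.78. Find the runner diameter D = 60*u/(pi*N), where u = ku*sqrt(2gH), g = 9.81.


u = 0.78 * sqrt(2*9.81*50.9) = 24.6492 m/s
D = 60 * 24.6492 / (pi * 160) = 2.9423 m


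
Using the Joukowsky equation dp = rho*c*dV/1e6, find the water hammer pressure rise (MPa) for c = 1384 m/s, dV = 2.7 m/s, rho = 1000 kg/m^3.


dp = 1000 * 1384 * 2.7 / 1e6 = 3.7368 MPa


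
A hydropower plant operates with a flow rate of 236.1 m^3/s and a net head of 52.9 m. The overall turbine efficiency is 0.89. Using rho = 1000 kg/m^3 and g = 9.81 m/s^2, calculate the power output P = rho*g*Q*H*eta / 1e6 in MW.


P = 1000 * 9.81 * 236.1 * 52.9 * 0.89 / 1e6 = 109.0462 MW


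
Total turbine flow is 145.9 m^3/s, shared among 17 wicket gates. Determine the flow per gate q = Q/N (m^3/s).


q = 145.9 / 17 = 8.5824 m^3/s


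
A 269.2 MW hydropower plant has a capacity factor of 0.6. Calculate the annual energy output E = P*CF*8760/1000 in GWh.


E = 269.2 * 0.6 * 8760 / 1000 = 1414.9152 GWh


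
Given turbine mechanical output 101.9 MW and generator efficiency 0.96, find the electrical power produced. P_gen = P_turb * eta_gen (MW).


P_gen = 101.9 * 0.96 = 97.8240 MW


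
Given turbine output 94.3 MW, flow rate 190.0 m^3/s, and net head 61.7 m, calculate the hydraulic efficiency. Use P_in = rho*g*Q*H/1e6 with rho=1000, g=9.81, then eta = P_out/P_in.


P_in = 1000 * 9.81 * 190.0 * 61.7 / 1e6 = 115.0026 MW
eta = 94.3 / 115.0026 = 0.8200


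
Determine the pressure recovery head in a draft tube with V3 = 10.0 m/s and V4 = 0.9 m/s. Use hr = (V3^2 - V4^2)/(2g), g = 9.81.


hr = (10.0^2 - 0.9^2) / (2*9.81) = 5.0556 m


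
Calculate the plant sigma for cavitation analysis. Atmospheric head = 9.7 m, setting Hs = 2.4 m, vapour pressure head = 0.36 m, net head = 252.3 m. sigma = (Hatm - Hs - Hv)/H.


sigma = (9.7 - 2.4 - 0.36) / 252.3 = 0.0275


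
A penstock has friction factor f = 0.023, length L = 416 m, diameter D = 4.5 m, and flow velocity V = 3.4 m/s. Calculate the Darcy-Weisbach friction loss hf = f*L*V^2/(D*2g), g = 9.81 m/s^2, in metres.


hf = 0.023 * 416 * 3.4^2 / (4.5 * 2 * 9.81) = 1.2528 m


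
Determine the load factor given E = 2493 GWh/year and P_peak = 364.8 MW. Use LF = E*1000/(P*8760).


LF = 2493 * 1000 / (364.8 * 8760) = 0.7801


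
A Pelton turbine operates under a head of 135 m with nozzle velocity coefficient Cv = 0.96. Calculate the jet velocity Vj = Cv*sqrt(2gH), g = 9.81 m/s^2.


Vj = 0.96 * sqrt(2*9.81*135) = 49.4069 m/s


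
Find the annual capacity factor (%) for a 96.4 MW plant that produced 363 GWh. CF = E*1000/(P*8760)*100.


CF = 363 * 1000 / (96.4 * 8760) * 100 = 42.9858 %


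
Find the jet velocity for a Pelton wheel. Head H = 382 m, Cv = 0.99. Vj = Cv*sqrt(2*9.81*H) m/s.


Vj = 0.99 * sqrt(2*9.81*382) = 85.7070 m/s


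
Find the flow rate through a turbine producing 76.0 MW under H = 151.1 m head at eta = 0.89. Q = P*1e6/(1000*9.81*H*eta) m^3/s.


Q = 76.0 * 1e6 / (1000 * 9.81 * 151.1 * 0.89) = 57.6090 m^3/s


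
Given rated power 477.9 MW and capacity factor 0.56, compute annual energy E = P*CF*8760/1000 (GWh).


E = 477.9 * 0.56 * 8760 / 1000 = 2344.3862 GWh


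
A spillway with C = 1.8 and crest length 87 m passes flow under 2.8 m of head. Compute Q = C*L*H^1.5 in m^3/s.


Q = 1.8 * 87 * 2.8^1.5 = 733.7174 m^3/s


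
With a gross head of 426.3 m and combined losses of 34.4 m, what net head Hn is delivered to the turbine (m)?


Hn = 426.3 - 34.4 = 391.9000 m


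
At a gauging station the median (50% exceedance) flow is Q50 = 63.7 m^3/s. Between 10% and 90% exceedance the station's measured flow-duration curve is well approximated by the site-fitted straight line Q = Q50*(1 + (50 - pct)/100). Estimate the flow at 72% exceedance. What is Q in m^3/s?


Q = 63.7 * (1 + (50 - 72)/100) = 49.6860 m^3/s


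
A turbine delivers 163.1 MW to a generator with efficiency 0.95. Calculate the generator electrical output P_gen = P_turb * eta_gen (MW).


P_gen = 163.1 * 0.95 = 154.9450 MW


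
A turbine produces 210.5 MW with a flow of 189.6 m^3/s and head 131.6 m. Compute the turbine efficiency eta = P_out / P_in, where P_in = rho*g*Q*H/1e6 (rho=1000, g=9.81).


P_in = 1000 * 9.81 * 189.6 * 131.6 / 1e6 = 244.7728 MW
eta = 210.5 / 244.7728 = 0.8600


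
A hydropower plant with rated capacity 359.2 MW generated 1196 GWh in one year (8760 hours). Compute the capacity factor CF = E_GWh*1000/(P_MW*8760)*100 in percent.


CF = 1196 * 1000 / (359.2 * 8760) * 100 = 38.0094 %


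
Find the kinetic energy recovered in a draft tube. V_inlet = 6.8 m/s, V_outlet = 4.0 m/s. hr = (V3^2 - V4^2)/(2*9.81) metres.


hr = (6.8^2 - 4.0^2) / (2*9.81) = 1.5413 m


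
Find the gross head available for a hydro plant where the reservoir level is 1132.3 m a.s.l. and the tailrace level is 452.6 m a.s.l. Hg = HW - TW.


Hg = 1132.3 - 452.6 = 679.7000 m


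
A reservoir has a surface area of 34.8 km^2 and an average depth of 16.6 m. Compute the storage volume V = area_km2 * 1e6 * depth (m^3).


V = 34.8 * 1e6 * 16.6 = 5.7768e+08 m^3


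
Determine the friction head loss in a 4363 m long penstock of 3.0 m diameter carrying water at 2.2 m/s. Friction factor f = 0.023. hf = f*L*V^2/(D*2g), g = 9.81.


hf = 0.023 * 4363 * 2.2^2 / (3.0 * 2 * 9.81) = 8.2516 m


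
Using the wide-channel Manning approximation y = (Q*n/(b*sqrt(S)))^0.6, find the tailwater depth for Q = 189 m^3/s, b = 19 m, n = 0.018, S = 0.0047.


y = (189 * 0.018 / (19 * 0.0047^0.5))^0.6 = 1.7789 m


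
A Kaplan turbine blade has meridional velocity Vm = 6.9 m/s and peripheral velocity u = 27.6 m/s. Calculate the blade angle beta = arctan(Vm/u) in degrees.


beta = arctan(6.9 / 27.6) = 14.0362 degrees


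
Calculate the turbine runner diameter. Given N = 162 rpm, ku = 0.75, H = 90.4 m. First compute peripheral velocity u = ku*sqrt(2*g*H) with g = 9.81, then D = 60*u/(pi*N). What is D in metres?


u = 0.75 * sqrt(2*9.81*90.4) = 31.5860 m/s
D = 60 * 31.5860 / (pi * 162) = 3.7238 m


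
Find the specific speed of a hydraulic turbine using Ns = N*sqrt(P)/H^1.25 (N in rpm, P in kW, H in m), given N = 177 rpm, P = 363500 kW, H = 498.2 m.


Ns = 177 * 363500^0.5 / 498.2^1.25 = 45.3389


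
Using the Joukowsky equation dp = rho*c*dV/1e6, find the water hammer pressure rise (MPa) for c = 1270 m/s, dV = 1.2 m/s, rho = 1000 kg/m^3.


dp = 1000 * 1270 * 1.2 / 1e6 = 1.5240 MPa


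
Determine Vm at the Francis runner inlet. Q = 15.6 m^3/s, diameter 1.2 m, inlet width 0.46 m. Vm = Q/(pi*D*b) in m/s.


Vm = 15.6 / (pi * 1.2 * 0.46) = 8.9957 m/s


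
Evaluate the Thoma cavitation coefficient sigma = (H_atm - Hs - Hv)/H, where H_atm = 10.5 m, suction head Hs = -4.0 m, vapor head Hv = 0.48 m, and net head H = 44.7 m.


sigma = (10.5 - (-4.0) - 0.48) / 44.7 = 0.3136


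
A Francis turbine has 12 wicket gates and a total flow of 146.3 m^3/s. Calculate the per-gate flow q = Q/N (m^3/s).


q = 146.3 / 12 = 12.1917 m^3/s


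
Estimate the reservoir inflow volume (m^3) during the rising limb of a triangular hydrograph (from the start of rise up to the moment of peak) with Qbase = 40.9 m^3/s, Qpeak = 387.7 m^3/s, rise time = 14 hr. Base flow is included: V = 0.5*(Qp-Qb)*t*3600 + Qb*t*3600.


V = 0.5*(387.7 - 40.9)*14*3600 + 40.9*14*3600 = 1.0801e+07 m^3


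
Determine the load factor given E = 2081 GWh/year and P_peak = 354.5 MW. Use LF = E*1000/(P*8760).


LF = 2081 * 1000 / (354.5 * 8760) = 0.6701


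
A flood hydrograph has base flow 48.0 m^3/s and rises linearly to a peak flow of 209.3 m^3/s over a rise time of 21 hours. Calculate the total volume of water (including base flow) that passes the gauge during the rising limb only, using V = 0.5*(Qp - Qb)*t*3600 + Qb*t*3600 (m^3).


V = 0.5*(209.3 - 48.0)*21*3600 + 48.0*21*3600 = 9.7259e+06 m^3


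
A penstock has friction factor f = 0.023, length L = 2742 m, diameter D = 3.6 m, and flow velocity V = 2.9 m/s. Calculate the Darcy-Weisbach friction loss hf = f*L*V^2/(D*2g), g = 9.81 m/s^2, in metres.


hf = 0.023 * 2742 * 2.9^2 / (3.6 * 2 * 9.81) = 7.5091 m


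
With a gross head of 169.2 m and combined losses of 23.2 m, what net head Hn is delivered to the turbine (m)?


Hn = 169.2 - 23.2 = 146.0000 m


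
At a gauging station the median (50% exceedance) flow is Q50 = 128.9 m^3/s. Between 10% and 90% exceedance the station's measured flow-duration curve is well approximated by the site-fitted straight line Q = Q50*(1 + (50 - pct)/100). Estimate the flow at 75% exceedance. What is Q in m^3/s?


Q = 128.9 * (1 + (50 - 75)/100) = 96.6750 m^3/s


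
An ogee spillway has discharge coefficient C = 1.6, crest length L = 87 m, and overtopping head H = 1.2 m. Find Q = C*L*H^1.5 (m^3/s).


Q = 1.6 * 87 * 1.2^1.5 = 182.9832 m^3/s


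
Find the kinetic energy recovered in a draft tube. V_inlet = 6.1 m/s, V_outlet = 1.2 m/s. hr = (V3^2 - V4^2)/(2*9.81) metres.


hr = (6.1^2 - 1.2^2) / (2*9.81) = 1.8231 m


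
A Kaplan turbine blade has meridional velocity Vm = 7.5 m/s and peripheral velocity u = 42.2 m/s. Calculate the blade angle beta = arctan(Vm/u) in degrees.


beta = arctan(7.5 / 42.2) = 10.0777 degrees


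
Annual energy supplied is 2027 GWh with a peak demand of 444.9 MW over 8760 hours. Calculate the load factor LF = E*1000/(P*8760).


LF = 2027 * 1000 / (444.9 * 8760) = 0.5201


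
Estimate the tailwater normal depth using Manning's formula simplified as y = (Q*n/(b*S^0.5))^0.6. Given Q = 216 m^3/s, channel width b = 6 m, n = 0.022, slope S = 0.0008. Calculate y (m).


y = (216 * 0.022 / (6 * 0.0008^0.5))^0.6 = 7.3843 m


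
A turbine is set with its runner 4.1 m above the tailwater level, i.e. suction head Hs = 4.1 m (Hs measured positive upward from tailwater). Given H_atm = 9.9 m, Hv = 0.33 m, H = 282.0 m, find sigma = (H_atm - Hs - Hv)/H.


sigma = (9.9 - 4.1 - 0.33) / 282.0 = 0.0194


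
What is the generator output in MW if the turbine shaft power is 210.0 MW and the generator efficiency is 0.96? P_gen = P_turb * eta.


P_gen = 210.0 * 0.96 = 201.6000 MW


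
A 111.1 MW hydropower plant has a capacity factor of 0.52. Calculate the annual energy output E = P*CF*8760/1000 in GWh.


E = 111.1 * 0.52 * 8760 / 1000 = 506.0827 GWh


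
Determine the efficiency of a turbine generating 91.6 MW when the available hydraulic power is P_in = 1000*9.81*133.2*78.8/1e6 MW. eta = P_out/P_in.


P_in = 1000 * 9.81 * 133.2 * 78.8 / 1e6 = 102.9673 MW
eta = 91.6 / 102.9673 = 0.8896


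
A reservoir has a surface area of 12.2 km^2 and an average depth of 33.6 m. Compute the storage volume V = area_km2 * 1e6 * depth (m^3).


V = 12.2 * 1e6 * 33.6 = 4.0992e+08 m^3


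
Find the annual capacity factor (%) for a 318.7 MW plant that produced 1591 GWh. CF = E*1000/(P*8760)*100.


CF = 1591 * 1000 / (318.7 * 8760) * 100 = 56.9881 %


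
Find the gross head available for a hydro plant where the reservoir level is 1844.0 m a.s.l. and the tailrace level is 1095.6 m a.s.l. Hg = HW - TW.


Hg = 1844.0 - 1095.6 = 748.4000 m


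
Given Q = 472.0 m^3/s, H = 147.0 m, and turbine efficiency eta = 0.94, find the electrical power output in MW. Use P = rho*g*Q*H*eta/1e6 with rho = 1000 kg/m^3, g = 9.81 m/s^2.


P = 1000 * 9.81 * 472.0 * 147.0 * 0.94 / 1e6 = 639.8176 MW


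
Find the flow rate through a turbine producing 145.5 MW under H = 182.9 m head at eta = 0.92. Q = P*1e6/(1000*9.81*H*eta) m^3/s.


Q = 145.5 * 1e6 / (1000 * 9.81 * 182.9 * 0.92) = 88.1439 m^3/s


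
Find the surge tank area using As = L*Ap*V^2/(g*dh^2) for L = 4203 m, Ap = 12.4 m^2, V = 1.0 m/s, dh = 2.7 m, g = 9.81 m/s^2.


As = 4203 * 12.4 * 1.0^2 / (9.81 * 2.7^2) = 728.7600 m^2


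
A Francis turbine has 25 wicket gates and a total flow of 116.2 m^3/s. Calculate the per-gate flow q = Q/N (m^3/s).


q = 116.2 / 25 = 4.6480 m^3/s


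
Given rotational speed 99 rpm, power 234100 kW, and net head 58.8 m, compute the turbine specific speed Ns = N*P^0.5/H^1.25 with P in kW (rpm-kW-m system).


Ns = 99 * 234100^0.5 / 58.8^1.25 = 294.1807


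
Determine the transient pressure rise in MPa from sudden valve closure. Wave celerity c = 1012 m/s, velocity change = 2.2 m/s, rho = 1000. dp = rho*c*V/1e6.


dp = 1000 * 1012 * 2.2 / 1e6 = 2.2264 MPa


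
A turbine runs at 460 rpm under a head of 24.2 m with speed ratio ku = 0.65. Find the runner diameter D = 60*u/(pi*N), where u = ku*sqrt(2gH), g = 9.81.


u = 0.65 * sqrt(2*9.81*24.2) = 14.1635 m/s
D = 60 * 14.1635 / (pi * 460) = 0.5880 m


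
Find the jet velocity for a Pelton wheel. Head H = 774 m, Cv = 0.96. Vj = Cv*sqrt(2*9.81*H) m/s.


Vj = 0.96 * sqrt(2*9.81*774) = 118.3018 m/s


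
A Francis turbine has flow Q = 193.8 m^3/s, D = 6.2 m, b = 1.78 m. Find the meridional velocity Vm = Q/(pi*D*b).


Vm = 193.8 / (pi * 6.2 * 1.78) = 5.5897 m/s


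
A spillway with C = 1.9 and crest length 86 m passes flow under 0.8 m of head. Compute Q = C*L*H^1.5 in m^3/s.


Q = 1.9 * 86 * 0.8^1.5 = 116.9195 m^3/s


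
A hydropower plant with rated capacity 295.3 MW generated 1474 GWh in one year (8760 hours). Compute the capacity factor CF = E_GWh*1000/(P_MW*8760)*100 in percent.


CF = 1474 * 1000 / (295.3 * 8760) * 100 = 56.9810 %


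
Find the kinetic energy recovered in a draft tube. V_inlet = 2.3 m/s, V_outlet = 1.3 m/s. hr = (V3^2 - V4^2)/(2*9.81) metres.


hr = (2.3^2 - 1.3^2) / (2*9.81) = 0.1835 m


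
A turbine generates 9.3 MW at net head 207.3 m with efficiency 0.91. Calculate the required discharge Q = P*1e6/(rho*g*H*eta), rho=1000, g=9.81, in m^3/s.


Q = 9.3 * 1e6 / (1000 * 9.81 * 207.3 * 0.91) = 5.0254 m^3/s


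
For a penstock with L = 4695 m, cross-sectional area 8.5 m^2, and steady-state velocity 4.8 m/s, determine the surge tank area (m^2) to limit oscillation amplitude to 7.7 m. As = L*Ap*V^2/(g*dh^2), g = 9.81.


As = 4695 * 8.5 * 4.8^2 / (9.81 * 7.7^2) = 1580.8350 m^2


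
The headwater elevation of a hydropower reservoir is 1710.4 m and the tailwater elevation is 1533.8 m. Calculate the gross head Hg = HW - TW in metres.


Hg = 1710.4 - 1533.8 = 176.6000 m


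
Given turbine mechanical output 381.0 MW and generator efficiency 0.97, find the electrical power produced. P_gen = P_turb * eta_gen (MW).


P_gen = 381.0 * 0.97 = 369.5700 MW


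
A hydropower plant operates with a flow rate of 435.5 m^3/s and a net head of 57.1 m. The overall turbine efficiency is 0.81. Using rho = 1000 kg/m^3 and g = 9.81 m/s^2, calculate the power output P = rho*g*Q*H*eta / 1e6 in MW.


P = 1000 * 9.81 * 435.5 * 57.1 * 0.81 / 1e6 = 197.5961 MW


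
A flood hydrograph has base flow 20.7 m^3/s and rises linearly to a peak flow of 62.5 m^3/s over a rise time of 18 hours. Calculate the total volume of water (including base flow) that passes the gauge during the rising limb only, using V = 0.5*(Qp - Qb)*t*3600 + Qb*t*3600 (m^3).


V = 0.5*(62.5 - 20.7)*18*3600 + 20.7*18*3600 = 2.6957e+06 m^3


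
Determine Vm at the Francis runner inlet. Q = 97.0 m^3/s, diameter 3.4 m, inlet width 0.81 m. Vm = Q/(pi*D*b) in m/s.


Vm = 97.0 / (pi * 3.4 * 0.81) = 11.2114 m/s


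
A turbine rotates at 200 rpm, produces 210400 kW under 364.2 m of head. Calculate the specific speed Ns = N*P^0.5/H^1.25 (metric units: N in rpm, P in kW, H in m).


Ns = 200 * 210400^0.5 / 364.2^1.25 = 57.6604


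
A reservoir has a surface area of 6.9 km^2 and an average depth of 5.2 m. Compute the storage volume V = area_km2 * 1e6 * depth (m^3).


V = 6.9 * 1e6 * 5.2 = 3.5880e+07 m^3


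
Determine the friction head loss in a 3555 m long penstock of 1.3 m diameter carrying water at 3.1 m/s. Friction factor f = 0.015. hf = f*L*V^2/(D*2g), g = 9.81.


hf = 0.015 * 3555 * 3.1^2 / (1.3 * 2 * 9.81) = 20.0915 m


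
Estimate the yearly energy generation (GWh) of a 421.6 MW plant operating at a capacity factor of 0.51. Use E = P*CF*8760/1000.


E = 421.6 * 0.51 * 8760 / 1000 = 1883.5402 GWh


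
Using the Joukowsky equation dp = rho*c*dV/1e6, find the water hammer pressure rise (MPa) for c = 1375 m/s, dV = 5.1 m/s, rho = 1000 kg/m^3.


dp = 1000 * 1375 * 5.1 / 1e6 = 7.0125 MPa


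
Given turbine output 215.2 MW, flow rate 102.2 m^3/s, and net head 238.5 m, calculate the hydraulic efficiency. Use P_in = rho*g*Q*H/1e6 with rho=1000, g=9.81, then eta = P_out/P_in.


P_in = 1000 * 9.81 * 102.2 * 238.5 / 1e6 = 239.1158 MW
eta = 215.2 / 239.1158 = 0.9000


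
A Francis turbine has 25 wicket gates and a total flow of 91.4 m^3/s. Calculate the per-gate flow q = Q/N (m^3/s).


q = 91.4 / 25 = 3.6560 m^3/s


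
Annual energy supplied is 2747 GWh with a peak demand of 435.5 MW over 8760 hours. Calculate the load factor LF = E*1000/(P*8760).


LF = 2747 * 1000 / (435.5 * 8760) = 0.7201


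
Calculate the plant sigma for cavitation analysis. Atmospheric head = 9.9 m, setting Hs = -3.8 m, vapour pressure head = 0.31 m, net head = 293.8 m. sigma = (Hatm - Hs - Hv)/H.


sigma = (9.9 - (-3.8) - 0.31) / 293.8 = 0.0456


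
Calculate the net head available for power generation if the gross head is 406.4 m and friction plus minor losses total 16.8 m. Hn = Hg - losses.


Hn = 406.4 - 16.8 = 389.6000 m


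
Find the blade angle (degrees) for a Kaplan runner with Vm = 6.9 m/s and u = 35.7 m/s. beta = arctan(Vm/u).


beta = arctan(6.9 / 35.7) = 10.9391 degrees


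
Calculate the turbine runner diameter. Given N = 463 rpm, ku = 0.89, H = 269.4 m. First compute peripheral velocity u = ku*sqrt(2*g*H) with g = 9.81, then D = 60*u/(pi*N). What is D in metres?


u = 0.89 * sqrt(2*9.81*269.4) = 64.7051 m/s
D = 60 * 64.7051 / (pi * 463) = 2.6691 m


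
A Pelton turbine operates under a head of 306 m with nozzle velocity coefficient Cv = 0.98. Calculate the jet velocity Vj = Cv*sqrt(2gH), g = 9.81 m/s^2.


Vj = 0.98 * sqrt(2*9.81*306) = 75.9340 m/s


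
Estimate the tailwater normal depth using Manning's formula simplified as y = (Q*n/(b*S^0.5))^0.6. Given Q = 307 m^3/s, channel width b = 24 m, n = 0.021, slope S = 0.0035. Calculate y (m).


y = (307 * 0.021 / (24 * 0.0035^0.5))^0.6 = 2.4789 m


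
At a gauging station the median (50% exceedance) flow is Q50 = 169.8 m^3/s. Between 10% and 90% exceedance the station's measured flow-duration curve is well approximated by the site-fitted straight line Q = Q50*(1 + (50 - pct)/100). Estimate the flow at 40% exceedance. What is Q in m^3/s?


Q = 169.8 * (1 + (50 - 40)/100) = 186.7800 m^3/s


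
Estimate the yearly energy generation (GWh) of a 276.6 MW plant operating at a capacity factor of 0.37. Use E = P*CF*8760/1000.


E = 276.6 * 0.37 * 8760 / 1000 = 896.5159 GWh


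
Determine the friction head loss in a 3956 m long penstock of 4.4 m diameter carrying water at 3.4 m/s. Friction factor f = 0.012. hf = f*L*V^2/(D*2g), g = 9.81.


hf = 0.012 * 3956 * 3.4^2 / (4.4 * 2 * 9.81) = 6.3569 m


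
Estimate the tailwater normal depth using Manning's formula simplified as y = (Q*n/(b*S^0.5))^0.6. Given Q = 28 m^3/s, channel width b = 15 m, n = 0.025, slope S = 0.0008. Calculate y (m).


y = (28 * 0.025 / (15 * 0.0008^0.5))^0.6 = 1.3504 m


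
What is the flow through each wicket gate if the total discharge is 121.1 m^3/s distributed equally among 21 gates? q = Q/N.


q = 121.1 / 21 = 5.7667 m^3/s


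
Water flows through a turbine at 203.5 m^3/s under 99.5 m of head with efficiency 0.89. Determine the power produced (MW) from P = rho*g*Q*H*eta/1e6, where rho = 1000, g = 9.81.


P = 1000 * 9.81 * 203.5 * 99.5 * 0.89 / 1e6 = 176.7854 MW


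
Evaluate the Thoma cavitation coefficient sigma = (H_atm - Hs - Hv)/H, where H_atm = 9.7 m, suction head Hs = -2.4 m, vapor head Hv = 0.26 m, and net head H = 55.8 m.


sigma = (9.7 - (-2.4) - 0.26) / 55.8 = 0.2122


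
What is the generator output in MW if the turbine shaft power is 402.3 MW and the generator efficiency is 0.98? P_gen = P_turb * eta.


P_gen = 402.3 * 0.98 = 394.2540 MW


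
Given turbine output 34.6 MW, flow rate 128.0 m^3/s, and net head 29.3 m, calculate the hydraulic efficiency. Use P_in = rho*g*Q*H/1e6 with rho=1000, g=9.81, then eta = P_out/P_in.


P_in = 1000 * 9.81 * 128.0 * 29.3 / 1e6 = 36.7914 MW
eta = 34.6 / 36.7914 = 0.9404


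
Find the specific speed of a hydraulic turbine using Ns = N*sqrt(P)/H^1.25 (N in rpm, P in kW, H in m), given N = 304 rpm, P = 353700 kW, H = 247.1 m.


Ns = 304 * 353700^0.5 / 247.1^1.25 = 184.5441


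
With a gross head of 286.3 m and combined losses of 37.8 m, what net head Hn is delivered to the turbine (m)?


Hn = 286.3 - 37.8 = 248.5000 m


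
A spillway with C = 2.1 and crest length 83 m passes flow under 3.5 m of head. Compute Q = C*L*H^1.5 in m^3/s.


Q = 2.1 * 83 * 3.5^1.5 = 1141.2990 m^3/s


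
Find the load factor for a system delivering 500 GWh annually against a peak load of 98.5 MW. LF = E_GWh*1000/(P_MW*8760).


LF = 500 * 1000 / (98.5 * 8760) = 0.5795


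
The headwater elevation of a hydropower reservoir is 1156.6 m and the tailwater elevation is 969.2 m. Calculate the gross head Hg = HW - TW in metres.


Hg = 1156.6 - 969.2 = 187.4000 m


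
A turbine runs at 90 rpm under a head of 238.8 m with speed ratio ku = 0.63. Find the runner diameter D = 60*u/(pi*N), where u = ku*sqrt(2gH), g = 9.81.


u = 0.63 * sqrt(2*9.81*238.8) = 43.1228 m/s
D = 60 * 43.1228 / (pi * 90) = 9.1509 m


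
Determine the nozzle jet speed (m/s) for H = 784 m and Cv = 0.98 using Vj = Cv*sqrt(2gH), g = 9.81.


Vj = 0.98 * sqrt(2*9.81*784) = 121.5440 m/s


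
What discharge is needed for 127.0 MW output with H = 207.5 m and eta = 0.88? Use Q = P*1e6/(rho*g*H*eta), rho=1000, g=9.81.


Q = 127.0 * 1e6 / (1000 * 9.81 * 207.5 * 0.88) = 70.8980 m^3/s


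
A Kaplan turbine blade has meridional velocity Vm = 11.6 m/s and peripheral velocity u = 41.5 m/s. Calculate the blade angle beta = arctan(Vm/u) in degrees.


beta = arctan(11.6 / 41.5) = 15.6166 degrees


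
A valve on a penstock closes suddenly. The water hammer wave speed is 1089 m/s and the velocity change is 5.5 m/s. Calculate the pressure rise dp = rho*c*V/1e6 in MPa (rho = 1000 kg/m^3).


dp = 1000 * 1089 * 5.5 / 1e6 = 5.9895 MPa


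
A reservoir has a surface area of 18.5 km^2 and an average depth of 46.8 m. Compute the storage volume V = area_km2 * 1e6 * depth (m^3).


V = 18.5 * 1e6 * 46.8 = 8.6580e+08 m^3


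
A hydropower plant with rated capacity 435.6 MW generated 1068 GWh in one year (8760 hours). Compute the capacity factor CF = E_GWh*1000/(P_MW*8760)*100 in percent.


CF = 1068 * 1000 / (435.6 * 8760) * 100 = 27.9885 %


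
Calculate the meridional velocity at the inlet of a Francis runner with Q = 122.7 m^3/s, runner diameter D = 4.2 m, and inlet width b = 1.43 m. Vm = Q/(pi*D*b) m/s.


Vm = 122.7 / (pi * 4.2 * 1.43) = 6.5029 m/s


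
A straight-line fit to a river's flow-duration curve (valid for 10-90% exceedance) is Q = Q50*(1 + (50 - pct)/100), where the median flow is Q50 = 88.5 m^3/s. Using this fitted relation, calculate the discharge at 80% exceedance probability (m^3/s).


Q = 88.5 * (1 + (50 - 80)/100) = 61.9500 m^3/s


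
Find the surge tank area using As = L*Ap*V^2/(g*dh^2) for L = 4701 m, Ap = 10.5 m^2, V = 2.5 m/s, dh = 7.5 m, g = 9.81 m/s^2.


As = 4701 * 10.5 * 2.5^2 / (9.81 * 7.5^2) = 559.0724 m^2


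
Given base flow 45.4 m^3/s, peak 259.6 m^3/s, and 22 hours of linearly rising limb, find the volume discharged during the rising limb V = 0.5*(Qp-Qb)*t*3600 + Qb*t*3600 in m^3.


V = 0.5*(259.6 - 45.4)*22*3600 + 45.4*22*3600 = 1.2078e+07 m^3


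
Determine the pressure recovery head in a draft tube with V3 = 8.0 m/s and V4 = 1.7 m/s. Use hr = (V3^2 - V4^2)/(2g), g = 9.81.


hr = (8.0^2 - 1.7^2) / (2*9.81) = 3.1147 m


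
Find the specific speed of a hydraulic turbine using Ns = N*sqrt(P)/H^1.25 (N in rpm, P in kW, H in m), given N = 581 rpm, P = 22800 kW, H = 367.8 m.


Ns = 581 * 22800^0.5 / 367.8^1.25 = 54.4664


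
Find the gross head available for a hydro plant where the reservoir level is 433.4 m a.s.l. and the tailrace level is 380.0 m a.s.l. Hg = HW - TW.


Hg = 433.4 - 380.0 = 53.4000 m


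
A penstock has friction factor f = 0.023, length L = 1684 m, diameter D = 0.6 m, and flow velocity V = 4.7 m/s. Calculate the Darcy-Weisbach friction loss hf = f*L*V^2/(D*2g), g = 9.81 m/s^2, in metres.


hf = 0.023 * 1684 * 4.7^2 / (0.6 * 2 * 9.81) = 72.6801 m


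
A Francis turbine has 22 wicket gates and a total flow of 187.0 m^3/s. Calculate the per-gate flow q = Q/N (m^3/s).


q = 187.0 / 22 = 8.5000 m^3/s


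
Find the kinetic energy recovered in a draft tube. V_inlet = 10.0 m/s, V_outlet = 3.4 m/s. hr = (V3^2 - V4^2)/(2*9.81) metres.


hr = (10.0^2 - 3.4^2) / (2*9.81) = 4.5076 m


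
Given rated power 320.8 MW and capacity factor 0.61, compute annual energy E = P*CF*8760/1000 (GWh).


E = 320.8 * 0.61 * 8760 / 1000 = 1714.2269 GWh


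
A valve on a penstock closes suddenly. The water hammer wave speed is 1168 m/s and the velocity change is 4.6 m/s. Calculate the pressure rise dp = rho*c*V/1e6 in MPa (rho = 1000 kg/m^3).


dp = 1000 * 1168 * 4.6 / 1e6 = 5.3728 MPa


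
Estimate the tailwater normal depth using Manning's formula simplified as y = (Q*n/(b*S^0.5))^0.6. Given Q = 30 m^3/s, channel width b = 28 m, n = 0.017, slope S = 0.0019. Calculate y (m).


y = (30 * 0.017 / (28 * 0.0019^0.5))^0.6 = 0.5924 m


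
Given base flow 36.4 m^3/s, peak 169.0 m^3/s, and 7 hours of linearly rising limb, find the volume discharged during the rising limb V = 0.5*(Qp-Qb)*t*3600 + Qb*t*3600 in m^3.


V = 0.5*(169.0 - 36.4)*7*3600 + 36.4*7*3600 = 2.5880e+06 m^3


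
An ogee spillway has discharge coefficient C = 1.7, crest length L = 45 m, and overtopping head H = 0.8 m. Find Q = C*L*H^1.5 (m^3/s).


Q = 1.7 * 45 * 0.8^1.5 = 54.7389 m^3/s


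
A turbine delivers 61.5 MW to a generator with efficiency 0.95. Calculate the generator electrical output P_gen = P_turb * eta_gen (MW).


P_gen = 61.5 * 0.95 = 58.4250 MW


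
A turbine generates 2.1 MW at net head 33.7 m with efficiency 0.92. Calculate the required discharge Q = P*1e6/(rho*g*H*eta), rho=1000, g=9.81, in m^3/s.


Q = 2.1 * 1e6 / (1000 * 9.81 * 33.7 * 0.92) = 6.9045 m^3/s


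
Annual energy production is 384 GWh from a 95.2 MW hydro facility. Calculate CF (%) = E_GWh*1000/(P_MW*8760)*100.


CF = 384 * 1000 / (95.2 * 8760) * 100 = 46.0458 %


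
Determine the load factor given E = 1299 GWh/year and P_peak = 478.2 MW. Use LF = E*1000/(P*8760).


LF = 1299 * 1000 / (478.2 * 8760) = 0.3101


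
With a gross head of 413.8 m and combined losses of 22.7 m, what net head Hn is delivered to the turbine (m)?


Hn = 413.8 - 22.7 = 391.1000 m


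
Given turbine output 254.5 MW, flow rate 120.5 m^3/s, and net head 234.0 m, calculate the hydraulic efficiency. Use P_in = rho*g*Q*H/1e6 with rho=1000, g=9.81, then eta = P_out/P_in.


P_in = 1000 * 9.81 * 120.5 * 234.0 / 1e6 = 276.6126 MW
eta = 254.5 / 276.6126 = 0.9201


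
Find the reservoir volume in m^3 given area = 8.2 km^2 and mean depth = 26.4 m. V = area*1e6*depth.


V = 8.2 * 1e6 * 26.4 = 2.1648e+08 m^3


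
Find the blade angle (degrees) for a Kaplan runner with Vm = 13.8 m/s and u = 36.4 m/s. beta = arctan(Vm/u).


beta = arctan(13.8 / 36.4) = 20.7628 degrees


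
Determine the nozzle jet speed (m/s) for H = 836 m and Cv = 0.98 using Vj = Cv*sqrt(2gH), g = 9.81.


Vj = 0.98 * sqrt(2*9.81*836) = 125.5101 m/s


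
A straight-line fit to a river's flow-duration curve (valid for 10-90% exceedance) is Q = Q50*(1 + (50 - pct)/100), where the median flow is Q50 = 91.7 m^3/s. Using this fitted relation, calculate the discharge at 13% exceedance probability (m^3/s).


Q = 91.7 * (1 + (50 - 13)/100) = 125.6290 m^3/s


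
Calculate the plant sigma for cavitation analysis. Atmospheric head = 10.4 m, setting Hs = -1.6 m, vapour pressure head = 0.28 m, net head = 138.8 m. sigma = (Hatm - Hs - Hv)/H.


sigma = (10.4 - (-1.6) - 0.28) / 138.8 = 0.0844


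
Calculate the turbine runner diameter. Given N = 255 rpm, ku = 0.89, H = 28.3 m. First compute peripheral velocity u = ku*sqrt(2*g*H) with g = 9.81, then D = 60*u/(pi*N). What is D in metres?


u = 0.89 * sqrt(2*9.81*28.3) = 20.9717 m/s
D = 60 * 20.9717 / (pi * 255) = 1.5707 m


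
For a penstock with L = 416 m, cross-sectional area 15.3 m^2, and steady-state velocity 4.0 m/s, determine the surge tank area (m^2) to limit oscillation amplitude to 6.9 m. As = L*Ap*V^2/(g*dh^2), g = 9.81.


As = 416 * 15.3 * 4.0^2 / (9.81 * 6.9^2) = 218.0407 m^2


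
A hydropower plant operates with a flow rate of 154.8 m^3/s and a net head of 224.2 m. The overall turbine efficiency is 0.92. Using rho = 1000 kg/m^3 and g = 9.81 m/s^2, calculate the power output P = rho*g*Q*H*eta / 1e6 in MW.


P = 1000 * 9.81 * 154.8 * 224.2 * 0.92 / 1e6 = 313.2300 MW


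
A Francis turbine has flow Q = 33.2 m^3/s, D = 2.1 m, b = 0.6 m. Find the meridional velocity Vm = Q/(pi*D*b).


Vm = 33.2 / (pi * 2.1 * 0.6) = 8.3872 m/s


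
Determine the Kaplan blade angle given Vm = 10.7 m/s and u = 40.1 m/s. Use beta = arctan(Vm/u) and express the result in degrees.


beta = arctan(10.7 / 40.1) = 14.9403 degrees


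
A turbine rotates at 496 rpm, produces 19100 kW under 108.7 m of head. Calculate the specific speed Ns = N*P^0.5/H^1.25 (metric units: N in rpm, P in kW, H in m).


Ns = 496 * 19100^0.5 / 108.7^1.25 = 195.3041


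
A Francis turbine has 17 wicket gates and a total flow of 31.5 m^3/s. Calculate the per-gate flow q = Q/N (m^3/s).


q = 31.5 / 17 = 1.8529 m^3/s


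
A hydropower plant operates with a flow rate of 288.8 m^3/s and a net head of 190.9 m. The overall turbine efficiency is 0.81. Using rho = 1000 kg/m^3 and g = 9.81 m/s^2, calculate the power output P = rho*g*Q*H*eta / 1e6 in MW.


P = 1000 * 9.81 * 288.8 * 190.9 * 0.81 / 1e6 = 438.0837 MW
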